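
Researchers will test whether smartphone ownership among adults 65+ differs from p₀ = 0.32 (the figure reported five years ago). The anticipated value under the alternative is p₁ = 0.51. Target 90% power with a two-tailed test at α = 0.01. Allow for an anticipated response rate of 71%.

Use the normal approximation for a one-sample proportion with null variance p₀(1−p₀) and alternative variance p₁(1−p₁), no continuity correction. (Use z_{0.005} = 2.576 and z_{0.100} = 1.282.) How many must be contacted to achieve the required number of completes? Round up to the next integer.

n = [z_{α/2}·√(p₀q₀) + z_β·√(p₁q₁)]² / (p₁ − p₀)²
  = [2.576·√(0.32·0.68) + 1.282·√(0.51·0.49)]² / (0.19)²
  = [2.576·0.4665 + 1.282·0.4999]² / 0.0361
  = [1.8425]² / 0.0361
  = 94.04
Adjust for 71% response: 94.04 / 0.71 = 132.45.
Round up → n = 133.

n = 133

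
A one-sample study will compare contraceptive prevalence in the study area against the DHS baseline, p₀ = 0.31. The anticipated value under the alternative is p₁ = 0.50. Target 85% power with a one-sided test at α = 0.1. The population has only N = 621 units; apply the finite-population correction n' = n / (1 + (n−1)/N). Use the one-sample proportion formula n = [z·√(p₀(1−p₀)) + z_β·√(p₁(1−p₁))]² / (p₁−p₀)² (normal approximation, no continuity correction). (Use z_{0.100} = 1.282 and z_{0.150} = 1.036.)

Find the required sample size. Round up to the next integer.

n = 33

n = [z_α·√(p₀q₀) + z_β·√(p₁q₁)]² / (p₁ − p₀)²
  = [1.282·√(0.31·0.69) + 1.036·√(0.50·0.50)]² / (0.19)²
  = [1.282·0.4625 + 1.036·0.5000]² / 0.0361
  = [1.1109]² / 0.0361
  = 34.19
Finite-population correction (N = 621): 34.19 / (1 + (34.19 − 1)/621) = 32.45.
Round up → n = 33.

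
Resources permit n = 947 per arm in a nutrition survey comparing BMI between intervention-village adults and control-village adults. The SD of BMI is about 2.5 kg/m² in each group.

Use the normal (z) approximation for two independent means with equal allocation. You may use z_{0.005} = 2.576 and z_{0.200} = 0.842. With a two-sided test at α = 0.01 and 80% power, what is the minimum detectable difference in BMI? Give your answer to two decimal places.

Minimum detectable difference ≈ 0.39 kg/m²

δ = (z_{α/2} + z_β) · √((σ₁²+σ₂²)/n)
  = (2.576 + 0.842) · √(12.5/947)
  = 3.418 · √0.0132
  = 3.418 · 0.1149
  = 0.3927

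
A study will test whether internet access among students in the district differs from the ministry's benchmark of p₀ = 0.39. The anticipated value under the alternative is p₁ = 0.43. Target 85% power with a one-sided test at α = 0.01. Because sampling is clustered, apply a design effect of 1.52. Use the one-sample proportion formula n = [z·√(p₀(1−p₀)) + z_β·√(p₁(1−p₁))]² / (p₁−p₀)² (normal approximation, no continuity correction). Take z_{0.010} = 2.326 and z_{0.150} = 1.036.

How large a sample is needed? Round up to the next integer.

n = [z_α·√(p₀q₀) + z_β·√(p₁q₁)]² / (p₁ − p₀)²
  = [2.326·√(0.39·0.61) + 1.036·√(0.43·0.57)]² / (0.04)²
  = [2.326·0.4877 + 1.036·0.4951]² / 0.0016
  = [1.6474]² / 0.0016
  = 1696.21
Design effect: 1.52 × 1696.21 = 2578.25.
Round up → n = 2579.

n = 2579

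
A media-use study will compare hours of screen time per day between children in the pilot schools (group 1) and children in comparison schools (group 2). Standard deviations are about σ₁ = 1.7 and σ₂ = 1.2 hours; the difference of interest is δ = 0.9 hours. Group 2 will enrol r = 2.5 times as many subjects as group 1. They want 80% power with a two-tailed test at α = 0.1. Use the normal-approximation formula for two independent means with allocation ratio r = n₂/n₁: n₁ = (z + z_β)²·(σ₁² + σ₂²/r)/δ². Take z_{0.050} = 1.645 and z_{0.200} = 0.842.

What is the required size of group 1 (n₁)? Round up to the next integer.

n₁ = (z_{α/2} + z_β)² · (σ₁² + σ₂²/r) / δ²
   = (1.645 + 0.842)² · (1.7² + 1.2²/2.5) / 0.9²
   = 6.1852 · (2.89 + 0.576) / 0.81
   = 6.1852 · 3.466 / 0.81
   = 26.47
Round up → n₁ = 27; n₂ = r·n₁ = 2.5 × 27 = 68.

n₁ = 27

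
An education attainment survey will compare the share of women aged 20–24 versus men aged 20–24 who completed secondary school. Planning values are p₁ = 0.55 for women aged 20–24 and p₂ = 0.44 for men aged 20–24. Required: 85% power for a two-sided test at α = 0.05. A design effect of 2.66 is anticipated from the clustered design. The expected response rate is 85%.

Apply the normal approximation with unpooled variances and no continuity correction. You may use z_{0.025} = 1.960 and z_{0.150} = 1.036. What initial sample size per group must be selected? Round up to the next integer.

n = 1147 per group

n = (z_{α/2} + z_β)² · [p₁(1−p₁) + p₂(1−p₂)] / (p₁ − p₂)²
  = (1.960 + 1.036)² · (0.55·0.45 + 0.44·0.56) / (0.11)²
  = (2.996)² · (0.2475 + 0.2464) / 0.0121
  = 8.9760 · 0.4939 / 0.0121
  = 366.38
Design effect: 2.66 × 366.38 = 974.58.
Adjust for 85% response: 974.58 / 0.85 = 1146.57.
Round up → n = 1147 per group.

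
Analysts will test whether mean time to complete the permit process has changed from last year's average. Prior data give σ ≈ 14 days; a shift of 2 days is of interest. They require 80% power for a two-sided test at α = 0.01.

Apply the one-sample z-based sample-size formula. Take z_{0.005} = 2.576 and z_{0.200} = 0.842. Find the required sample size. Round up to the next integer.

n = (z_{α/2} + z_β)² · σ² / δ²
  = (2.576 + 0.842)² · 14² / 2²
  = 11.6827 · 196 / 4
  = 572.45
Round up → n = 573.

n = 573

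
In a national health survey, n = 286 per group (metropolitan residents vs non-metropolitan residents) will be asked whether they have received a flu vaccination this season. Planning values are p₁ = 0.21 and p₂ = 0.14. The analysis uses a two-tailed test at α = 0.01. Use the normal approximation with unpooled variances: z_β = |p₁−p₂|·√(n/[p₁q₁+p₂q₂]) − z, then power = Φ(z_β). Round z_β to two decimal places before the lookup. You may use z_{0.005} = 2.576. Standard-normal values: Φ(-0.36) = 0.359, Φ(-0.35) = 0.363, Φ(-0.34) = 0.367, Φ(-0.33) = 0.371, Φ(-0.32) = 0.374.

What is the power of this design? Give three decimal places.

z_β = |p₁−p₂|·√(n/[p₁q₁+p₂q₂]) − z_{α/2}
    = 0.07 · √(286/0.2863) − 2.576
    = 0.07 · 31.6062 − 2.576
    = 2.2124 − 2.576 = -0.3636 → -0.36
Power = Φ(-0.36) = 0.359.

Power ≈ 0.359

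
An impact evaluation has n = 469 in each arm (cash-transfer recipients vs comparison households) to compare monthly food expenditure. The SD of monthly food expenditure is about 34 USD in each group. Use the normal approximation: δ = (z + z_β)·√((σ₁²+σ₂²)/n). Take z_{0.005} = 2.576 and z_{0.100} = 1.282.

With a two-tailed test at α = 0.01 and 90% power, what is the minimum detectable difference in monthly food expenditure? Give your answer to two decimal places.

δ = (z_{α/2} + z_β) · √((σ₁²+σ₂²)/n)
  = (2.576 + 1.282) · √(2312/469)
  = 3.858 · √4.9296
  = 3.858 · 2.2203
  = 8.5658

Minimum detectable difference ≈ 8.57 USD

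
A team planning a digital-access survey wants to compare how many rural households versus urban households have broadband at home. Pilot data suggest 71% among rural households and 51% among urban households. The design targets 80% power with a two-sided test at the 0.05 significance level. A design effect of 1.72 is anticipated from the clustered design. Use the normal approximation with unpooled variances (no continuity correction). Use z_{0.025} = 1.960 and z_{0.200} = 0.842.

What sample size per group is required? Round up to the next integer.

n = 154 per group

n = (z_{α/2} + z_β)² · [p₁(1−p₁) + p₂(1−p₂)] / (p₁ − p₂)²
  = (1.960 + 0.842)² · (0.71·0.29 + 0.51·0.49) / (0.20)²
  = (2.802)² · (0.2059 + 0.2499) / 0.0400
  = 7.8512 · 0.4558 / 0.0400
  = 89.46
Design effect: 1.72 × 89.46 = 153.88.
Round up → n = 154 per group.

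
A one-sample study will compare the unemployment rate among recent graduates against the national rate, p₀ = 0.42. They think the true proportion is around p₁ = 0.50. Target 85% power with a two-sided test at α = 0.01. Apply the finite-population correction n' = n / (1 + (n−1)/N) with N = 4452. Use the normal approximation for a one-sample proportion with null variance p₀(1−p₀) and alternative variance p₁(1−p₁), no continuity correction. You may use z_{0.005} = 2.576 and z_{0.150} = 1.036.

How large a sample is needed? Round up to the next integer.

n = [z_{α/2}·√(p₀q₀) + z_β·√(p₁q₁)]² / (p₁ − p₀)²
  = [2.576·√(0.42·0.58) + 1.036·√(0.50·0.50)]² / (0.08)²
  = [2.576·0.4936 + 1.036·0.5000]² / 0.0064
  = [1.7894]² / 0.0064
  = 500.31
Finite-population correction (N = 4452): 500.31 / (1 + (500.31 − 1)/4452) = 449.86.
Round up → n = 450.

n = 450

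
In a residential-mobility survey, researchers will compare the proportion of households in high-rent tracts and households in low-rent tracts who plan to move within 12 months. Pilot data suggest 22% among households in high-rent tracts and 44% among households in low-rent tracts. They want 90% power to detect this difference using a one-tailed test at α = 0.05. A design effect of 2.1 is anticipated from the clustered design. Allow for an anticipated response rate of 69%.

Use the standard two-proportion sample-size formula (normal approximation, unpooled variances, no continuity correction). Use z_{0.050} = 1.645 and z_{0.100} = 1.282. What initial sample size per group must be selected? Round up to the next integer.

n = 226 per group

n = (z_α + z_β)² · [p₁(1−p₁) + p₂(1−p₂)] / (p₁ − p₂)²
  = (1.645 + 1.282)² · (0.22·0.78 + 0.44·0.56) / (-0.22)²
  = (2.927)² · (0.1716 + 0.2464) / 0.0484
  = 8.5673 · 0.4180 / 0.0484
  = 73.99
Design effect: 2.1 × 73.99 = 155.38.
Adjust for 69% response: 155.38 / 0.69 = 225.19.
Round up → n = 226 per group.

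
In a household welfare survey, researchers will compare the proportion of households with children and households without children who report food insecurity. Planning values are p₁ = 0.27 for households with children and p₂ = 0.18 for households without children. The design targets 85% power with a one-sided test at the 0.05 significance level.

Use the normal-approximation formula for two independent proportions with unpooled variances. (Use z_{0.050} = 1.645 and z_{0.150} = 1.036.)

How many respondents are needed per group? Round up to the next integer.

n = 306 per group

n = (z_α + z_β)² · [p₁(1−p₁) + p₂(1−p₂)] / (p₁ − p₂)²
  = (1.645 + 1.036)² · (0.27·0.73 + 0.18·0.82) / (0.09)²
  = (2.681)² · (0.1971 + 0.1476) / 0.0081
  = 7.1878 · 0.3447 / 0.0081
  = 305.88
Round up → n = 306 per group.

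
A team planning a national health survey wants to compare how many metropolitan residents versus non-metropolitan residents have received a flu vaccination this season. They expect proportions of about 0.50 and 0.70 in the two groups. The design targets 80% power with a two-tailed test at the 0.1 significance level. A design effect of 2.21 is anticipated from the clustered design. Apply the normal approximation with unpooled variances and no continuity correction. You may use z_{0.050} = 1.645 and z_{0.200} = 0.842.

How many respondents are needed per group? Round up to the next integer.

n = (z_{α/2} + z_β)² · [p₁(1−p₁) + p₂(1−p₂)] / (p₁ − p₂)²
  = (1.645 + 0.842)² · (0.50·0.50 + 0.70·0.30) / (-0.20)²
  = (2.487)² · (0.2500 + 0.2100) / 0.0400
  = 6.1852 · 0.4600 / 0.0400
  = 71.13
Design effect: 2.21 × 71.13 = 157.20.
Round up → n = 158 per group.

n = 158 per group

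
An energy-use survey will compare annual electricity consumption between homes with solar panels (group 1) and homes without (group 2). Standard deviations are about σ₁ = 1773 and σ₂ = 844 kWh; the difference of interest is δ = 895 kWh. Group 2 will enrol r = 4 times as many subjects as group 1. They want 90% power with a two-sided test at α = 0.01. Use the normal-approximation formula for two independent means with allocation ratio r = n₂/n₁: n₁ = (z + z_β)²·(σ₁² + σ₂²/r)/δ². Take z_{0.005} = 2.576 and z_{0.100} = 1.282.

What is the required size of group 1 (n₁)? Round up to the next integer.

n₁ = (z_{α/2} + z_β)² · (σ₁² + σ₂²/r) / δ²
   = (2.576 + 1.282)² · (1773² + 844²/4) / 895²
   = 14.8842 · (3143529 + 178084) / 801025
   = 14.8842 · 3321613 / 801025
   = 61.72
Round up → n₁ = 62; n₂ = r·n₁ = 4 × 62 = 248.

n₁ = 62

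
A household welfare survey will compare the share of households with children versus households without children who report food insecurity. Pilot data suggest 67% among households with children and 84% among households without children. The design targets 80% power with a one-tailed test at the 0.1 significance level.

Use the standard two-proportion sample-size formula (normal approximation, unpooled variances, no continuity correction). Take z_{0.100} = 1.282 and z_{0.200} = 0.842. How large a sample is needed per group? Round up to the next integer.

n = (z_α + z_β)² · [p₁(1−p₁) + p₂(1−p₂)] / (p₁ − p₂)²
  = (1.282 + 0.842)² · (0.67·0.33 + 0.84·0.16) / (-0.17)²
  = (2.124)² · (0.2211 + 0.1344) / 0.0289
  = 4.5114 · 0.3555 / 0.0289
  = 55.49
Round up → n = 56 per group.

n = 56 per group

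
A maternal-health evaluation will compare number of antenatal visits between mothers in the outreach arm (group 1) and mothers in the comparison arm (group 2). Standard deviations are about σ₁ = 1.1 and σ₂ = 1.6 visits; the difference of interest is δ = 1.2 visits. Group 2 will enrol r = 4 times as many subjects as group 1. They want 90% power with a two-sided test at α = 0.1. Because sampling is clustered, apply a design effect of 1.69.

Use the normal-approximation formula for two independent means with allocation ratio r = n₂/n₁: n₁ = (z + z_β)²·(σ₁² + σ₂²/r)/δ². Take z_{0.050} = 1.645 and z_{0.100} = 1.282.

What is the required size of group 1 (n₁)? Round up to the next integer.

n₁ = 19

n₁ = (z_{α/2} + z_β)² · (σ₁² + σ₂²/r) / δ²
   = (1.645 + 1.282)² · (1.1² + 1.6²/4) / 1.2²
   = 8.5673 · (1.21 + 0.64) / 1.44
   = 8.5673 · 1.85 / 1.44
   = 11.01
Design effect: 1.69 × 11.01 = 18.60.
Round up → n₁ = 19; n₂ = r·n₁ = 4 × 19 = 76.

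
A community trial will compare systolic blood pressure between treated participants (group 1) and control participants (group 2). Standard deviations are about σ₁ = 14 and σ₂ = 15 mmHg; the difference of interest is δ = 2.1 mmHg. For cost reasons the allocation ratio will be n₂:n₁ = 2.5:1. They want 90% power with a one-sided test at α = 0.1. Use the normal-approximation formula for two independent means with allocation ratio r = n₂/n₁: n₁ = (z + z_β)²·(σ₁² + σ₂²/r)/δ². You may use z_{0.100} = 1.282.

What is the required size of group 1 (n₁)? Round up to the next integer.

n₁ = (z_α + z_β)² · (σ₁² + σ₂²/r) / δ²
   = (1.282 + 1.282)² · (14² + 15²/2.5) / 2.1²
   = 6.5741 · (196 + 90) / 4.41
   = 6.5741 · 286 / 4.41
   = 426.35
Round up → n₁ = 427; n₂ = r·n₁ = 2.5 × 427 = 1068.

n₁ = 427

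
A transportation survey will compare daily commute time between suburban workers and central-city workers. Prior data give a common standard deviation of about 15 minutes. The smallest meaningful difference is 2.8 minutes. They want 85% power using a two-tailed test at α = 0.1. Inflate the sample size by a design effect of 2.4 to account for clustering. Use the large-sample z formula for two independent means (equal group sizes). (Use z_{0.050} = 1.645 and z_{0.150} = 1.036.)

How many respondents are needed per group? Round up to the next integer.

n = (z_{α/2} + z_β)² · (σ₁² + σ₂²) / δ²
  = (1.645 + 1.036)² · (2·15² = 450) / 2.8²
  = 7.1878 · 450 / 7.84
  = 412.56
Design effect: 2.4 × 412.56 = 990.15.
Round up → n = 991 per group.

n = 991 per group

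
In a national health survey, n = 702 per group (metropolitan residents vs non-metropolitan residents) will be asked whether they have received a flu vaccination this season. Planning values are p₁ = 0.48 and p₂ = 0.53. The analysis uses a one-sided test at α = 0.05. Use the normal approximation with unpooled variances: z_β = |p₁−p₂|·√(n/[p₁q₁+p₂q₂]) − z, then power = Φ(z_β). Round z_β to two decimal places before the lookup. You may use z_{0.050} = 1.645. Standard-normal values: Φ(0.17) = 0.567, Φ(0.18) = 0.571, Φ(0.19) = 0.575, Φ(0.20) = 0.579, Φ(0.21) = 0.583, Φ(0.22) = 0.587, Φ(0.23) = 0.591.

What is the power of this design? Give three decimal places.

Power ≈ 0.591

z_β = |p₁−p₂|·√(n/[p₁q₁+p₂q₂]) − z_α
    = 0.05 · √(702/0.4987) − 1.645
    = 0.05 · 37.5188 − 1.645
    = 1.8759 − 1.645 = 0.2309 → 0.23
Power = Φ(0.23) = 0.591.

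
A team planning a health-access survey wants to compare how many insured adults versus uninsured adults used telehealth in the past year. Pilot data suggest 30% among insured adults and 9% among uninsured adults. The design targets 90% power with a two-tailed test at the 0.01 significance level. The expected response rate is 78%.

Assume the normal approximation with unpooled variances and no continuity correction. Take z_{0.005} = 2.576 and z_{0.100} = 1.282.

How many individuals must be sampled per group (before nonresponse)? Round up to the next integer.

n = 127 per group

n = (z_{α/2} + z_β)² · [p₁(1−p₁) + p₂(1−p₂)] / (p₁ − p₂)²
  = (2.576 + 1.282)² · (0.30·0.70 + 0.09·0.91) / (0.21)²
  = (3.858)² · (0.2100 + 0.0819) / 0.0441
  = 14.8842 · 0.2919 / 0.0441
  = 98.52
Adjust for 78% response: 98.52 / 0.78 = 126.31.
Round up → n = 127 per group.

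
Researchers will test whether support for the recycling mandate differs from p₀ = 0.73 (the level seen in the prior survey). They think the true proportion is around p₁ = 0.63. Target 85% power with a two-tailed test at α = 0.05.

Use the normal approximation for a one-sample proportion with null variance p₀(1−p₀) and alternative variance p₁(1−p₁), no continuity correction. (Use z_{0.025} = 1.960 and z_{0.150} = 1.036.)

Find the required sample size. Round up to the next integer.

n = 188

n = [z_{α/2}·√(p₀q₀) + z_β·√(p₁q₁)]² / (p₁ − p₀)²
  = [1.960·√(0.73·0.27) + 1.036·√(0.63·0.37)]² / (-0.10)²
  = [1.960·0.4440 + 1.036·0.4828]² / 0.0100
  = [1.3703]² / 0.0100
  = 187.78
Round up → n = 188.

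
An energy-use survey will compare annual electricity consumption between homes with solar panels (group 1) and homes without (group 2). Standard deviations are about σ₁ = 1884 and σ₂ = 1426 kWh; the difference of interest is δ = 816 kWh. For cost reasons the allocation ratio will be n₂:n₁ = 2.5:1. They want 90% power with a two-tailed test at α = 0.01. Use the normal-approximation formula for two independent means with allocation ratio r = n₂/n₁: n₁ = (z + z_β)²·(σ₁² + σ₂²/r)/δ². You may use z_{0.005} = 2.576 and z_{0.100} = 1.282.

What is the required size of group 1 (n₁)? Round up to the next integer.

n₁ = (z_{α/2} + z_β)² · (σ₁² + σ₂²/r) / δ²
   = (2.576 + 1.282)² · (1884² + 1426²/2.5) / 816²
   = 14.8842 · (3549456 + 813390.4) / 665856
   = 14.8842 · 4362846.4 / 665856
   = 97.52
Round up → n₁ = 98; n₂ = r·n₁ = 2.5 × 98 = 245.

n₁ = 98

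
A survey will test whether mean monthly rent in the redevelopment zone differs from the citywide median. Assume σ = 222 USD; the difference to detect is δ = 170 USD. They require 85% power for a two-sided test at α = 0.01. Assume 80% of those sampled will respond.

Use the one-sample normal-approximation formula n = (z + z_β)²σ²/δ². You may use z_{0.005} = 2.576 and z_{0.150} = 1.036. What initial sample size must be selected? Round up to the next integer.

n = 28

n = (z_{α/2} + z_β)² · σ² / δ²
  = (2.576 + 1.036)² · 222² / 170²
  = 13.0465 · 49284 / 28900
  = 22.25
Adjust for 80% response: 22.25 / 0.80 = 27.81.
Round up → n = 28.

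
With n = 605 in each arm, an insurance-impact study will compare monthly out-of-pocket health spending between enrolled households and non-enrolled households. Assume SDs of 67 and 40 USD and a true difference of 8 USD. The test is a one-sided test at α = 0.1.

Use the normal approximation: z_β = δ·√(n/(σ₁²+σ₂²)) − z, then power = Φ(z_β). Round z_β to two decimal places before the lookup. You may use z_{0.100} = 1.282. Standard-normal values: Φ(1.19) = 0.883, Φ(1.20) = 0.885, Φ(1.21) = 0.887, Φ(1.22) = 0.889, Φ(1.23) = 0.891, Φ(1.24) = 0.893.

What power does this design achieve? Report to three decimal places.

Power ≈ 0.893

z_β = δ·√(n/(σ₁²+σ₂²)) − z_α
    = 8 · √(605/6089) − 1.282
    = 8 · 0.31521 − 1.282
    = 2.5217 − 1.282 = 1.2397 → 1.24
Power = Φ(1.24) = 0.893.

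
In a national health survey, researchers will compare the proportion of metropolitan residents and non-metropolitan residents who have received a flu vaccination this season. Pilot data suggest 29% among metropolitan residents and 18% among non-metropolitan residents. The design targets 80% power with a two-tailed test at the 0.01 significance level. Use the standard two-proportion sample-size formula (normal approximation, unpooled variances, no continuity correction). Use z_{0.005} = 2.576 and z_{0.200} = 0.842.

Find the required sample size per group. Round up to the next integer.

n = 342 per group

n = (z_{α/2} + z_β)² · [p₁(1−p₁) + p₂(1−p₂)] / (p₁ − p₂)²
  = (2.576 + 0.842)² · (0.29·0.71 + 0.18·0.82) / (0.11)²
  = (3.418)² · (0.2059 + 0.1476) / 0.0121
  = 11.6827 · 0.3535 / 0.0121
  = 341.31
Round up → n = 342 per group.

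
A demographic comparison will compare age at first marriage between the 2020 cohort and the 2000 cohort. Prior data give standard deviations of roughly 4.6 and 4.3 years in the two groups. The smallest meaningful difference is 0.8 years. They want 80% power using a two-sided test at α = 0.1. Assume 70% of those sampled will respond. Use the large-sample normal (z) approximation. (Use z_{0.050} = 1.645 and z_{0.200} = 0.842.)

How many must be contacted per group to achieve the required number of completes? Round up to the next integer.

n = (z_{α/2} + z_β)² · (σ₁² + σ₂²) / δ²
  = (1.645 + 0.842)² · (4.6² + 4.3² = 39.65) / 0.8²
  = 6.1852 · 39.65 / 0.64
  = 383.19
Adjust for 70% response: 383.19 / 0.70 = 547.42.
Round up → n = 548 per group.

n = 548 per group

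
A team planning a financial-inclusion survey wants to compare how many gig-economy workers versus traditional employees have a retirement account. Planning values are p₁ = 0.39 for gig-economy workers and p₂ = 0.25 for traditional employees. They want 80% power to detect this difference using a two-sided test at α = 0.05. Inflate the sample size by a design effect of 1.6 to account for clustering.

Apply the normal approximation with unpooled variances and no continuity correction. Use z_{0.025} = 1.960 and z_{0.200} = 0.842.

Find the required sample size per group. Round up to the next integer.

n = (z_{α/2} + z_β)² · [p₁(1−p₁) + p₂(1−p₂)] / (p₁ − p₂)²
  = (1.960 + 0.842)² · (0.39·0.61 + 0.25·0.75) / (0.14)²
  = (2.802)² · (0.2379 + 0.1875) / 0.0196
  = 7.8512 · 0.4254 / 0.0196
  = 170.40
Design effect: 1.6 × 170.40 = 272.65.
Round up → n = 273 per group.

n = 273 per group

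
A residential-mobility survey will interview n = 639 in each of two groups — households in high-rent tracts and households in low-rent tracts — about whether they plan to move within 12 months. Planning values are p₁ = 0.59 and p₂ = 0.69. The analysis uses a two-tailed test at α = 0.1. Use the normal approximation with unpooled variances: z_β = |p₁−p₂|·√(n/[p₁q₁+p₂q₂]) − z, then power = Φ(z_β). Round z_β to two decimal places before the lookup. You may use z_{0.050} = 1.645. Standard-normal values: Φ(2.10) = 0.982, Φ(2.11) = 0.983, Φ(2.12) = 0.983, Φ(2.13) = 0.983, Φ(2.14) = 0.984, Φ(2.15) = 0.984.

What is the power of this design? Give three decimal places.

z_β = |p₁−p₂|·√(n/[p₁q₁+p₂q₂]) − z_{α/2}
    = 0.10 · √(639/0.4558) − 1.645
    = 0.10 · 37.4424 − 1.645
    = 3.7442 − 1.645 = 2.0992 → 2.10
Power = Φ(2.10) = 0.982.

Power ≈ 0.982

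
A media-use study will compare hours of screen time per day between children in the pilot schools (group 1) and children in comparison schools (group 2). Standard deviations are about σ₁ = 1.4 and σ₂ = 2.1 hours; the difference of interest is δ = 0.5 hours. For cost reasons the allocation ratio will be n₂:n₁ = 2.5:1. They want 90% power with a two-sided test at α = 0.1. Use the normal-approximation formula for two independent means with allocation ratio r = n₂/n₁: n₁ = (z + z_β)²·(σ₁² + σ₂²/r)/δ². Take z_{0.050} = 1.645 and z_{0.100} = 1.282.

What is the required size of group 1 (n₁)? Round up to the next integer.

n₁ = 128

n₁ = (z_{α/2} + z_β)² · (σ₁² + σ₂²/r) / δ²
   = (1.645 + 1.282)² · (1.4² + 2.1²/2.5) / 0.5²
   = 8.5673 · (1.96 + 1.764) / 0.25
   = 8.5673 · 3.724 / 0.25
   = 127.62
Round up → n₁ = 128; n₂ = r·n₁ = 2.5 × 128 = 320.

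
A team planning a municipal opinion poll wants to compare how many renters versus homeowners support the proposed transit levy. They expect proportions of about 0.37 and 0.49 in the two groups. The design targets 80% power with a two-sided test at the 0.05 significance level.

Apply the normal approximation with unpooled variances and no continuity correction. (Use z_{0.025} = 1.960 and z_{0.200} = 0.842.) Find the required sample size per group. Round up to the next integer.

n = (z_{α/2} + z_β)² · [p₁(1−p₁) + p₂(1−p₂)] / (p₁ − p₂)²
  = (1.960 + 0.842)² · (0.37·0.63 + 0.49·0.51) / (-0.12)²
  = (2.802)² · (0.2331 + 0.2499) / 0.0144
  = 7.8512 · 0.4830 / 0.0144
  = 263.34
Round up → n = 264 per group.

n = 264 per group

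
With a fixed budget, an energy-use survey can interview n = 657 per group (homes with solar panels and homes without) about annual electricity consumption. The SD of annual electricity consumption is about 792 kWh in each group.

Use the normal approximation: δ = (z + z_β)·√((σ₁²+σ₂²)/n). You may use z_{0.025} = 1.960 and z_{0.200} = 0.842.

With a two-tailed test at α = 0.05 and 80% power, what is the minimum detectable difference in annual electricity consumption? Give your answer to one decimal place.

Minimum detectable difference ≈ 122.4 kWh

δ = (z_{α/2} + z_β) · √((σ₁²+σ₂²)/n)
  = (1.960 + 0.842) · √(1254528/657)
  = 2.802 · √1909.5
  = 2.802 · 43.6976
  = 122.4406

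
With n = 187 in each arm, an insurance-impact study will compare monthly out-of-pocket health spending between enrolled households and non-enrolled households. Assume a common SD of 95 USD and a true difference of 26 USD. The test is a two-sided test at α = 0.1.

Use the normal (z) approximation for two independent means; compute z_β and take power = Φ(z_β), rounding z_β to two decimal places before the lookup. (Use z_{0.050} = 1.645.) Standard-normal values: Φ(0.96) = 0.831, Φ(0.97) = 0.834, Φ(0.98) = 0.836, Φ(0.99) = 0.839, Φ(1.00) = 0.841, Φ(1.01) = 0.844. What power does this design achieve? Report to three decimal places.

z_β = δ·√(n/(σ₁²+σ₂²)) − z_{α/2}
    = 26 · √(187/18050) − 1.645
    = 26 · 0.10178 − 1.645
    = 2.6464 − 1.645 = 1.0014 → 1.00
Power = Φ(1.00) = 0.841.

Power ≈ 0.841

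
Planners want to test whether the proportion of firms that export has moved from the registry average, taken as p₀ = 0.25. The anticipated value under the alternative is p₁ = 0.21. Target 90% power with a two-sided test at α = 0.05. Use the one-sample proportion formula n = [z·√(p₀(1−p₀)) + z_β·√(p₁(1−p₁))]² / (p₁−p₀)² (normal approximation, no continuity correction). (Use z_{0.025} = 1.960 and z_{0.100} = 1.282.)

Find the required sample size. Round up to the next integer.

n = [z_{α/2}·√(p₀q₀) + z_β·√(p₁q₁)]² / (p₁ − p₀)²
  = [1.960·√(0.25·0.75) + 1.282·√(0.21·0.79)]² / (-0.04)²
  = [1.960·0.4330 + 1.282·0.4073]² / 0.0016
  = [1.3709]² / 0.0016
  = 1174.56
Round up → n = 1175.

n = 1175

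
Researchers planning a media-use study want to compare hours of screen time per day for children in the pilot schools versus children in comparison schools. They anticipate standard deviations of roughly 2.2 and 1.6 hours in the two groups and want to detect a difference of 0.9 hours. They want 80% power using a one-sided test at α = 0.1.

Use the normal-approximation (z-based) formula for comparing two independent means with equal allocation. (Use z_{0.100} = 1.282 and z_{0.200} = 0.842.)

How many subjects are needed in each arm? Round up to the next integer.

n = 42 per group

n = (z_α + z_β)² · (σ₁² + σ₂²) / δ²
  = (1.282 + 0.842)² · (2.2² + 1.6² = 7.4) / 0.9²
  = 4.5114 · 7.4 / 0.81
  = 41.22
Round up → n = 42 per group.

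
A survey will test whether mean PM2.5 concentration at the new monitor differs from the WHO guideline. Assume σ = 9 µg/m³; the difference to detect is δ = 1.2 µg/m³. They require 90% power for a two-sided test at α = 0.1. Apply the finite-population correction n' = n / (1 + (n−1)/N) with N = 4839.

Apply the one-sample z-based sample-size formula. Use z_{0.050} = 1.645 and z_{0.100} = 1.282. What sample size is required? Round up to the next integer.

n = (z_{α/2} + z_β)² · σ² / δ²
  = (1.645 + 1.282)² · 9² / 1.2²
  = 8.5673 · 81 / 1.44
  = 481.91
Finite-population correction (N = 4839): 481.91 / (1 + (481.91 − 1)/4839) = 438.35.
Round up → n = 439.

n = 439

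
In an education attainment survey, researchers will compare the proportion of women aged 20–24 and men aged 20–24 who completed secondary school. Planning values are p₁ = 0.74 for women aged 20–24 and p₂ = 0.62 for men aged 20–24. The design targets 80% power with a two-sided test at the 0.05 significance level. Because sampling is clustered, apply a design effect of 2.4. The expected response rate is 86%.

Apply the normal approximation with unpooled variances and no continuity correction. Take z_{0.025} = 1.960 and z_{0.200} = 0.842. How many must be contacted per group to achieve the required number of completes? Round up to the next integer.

n = (z_{α/2} + z_β)² · [p₁(1−p₁) + p₂(1−p₂)] / (p₁ − p₂)²
  = (1.960 + 0.842)² · (0.74·0.26 + 0.62·0.38) / (0.12)²
  = (2.802)² · (0.1924 + 0.2356) / 0.0144
  = 7.8512 · 0.4280 / 0.0144
  = 233.36
Design effect: 2.4 × 233.36 = 560.05.
Adjust for 86% response: 560.05 / 0.86 = 651.22.
Round up → n = 652 per group.

n = 652 per group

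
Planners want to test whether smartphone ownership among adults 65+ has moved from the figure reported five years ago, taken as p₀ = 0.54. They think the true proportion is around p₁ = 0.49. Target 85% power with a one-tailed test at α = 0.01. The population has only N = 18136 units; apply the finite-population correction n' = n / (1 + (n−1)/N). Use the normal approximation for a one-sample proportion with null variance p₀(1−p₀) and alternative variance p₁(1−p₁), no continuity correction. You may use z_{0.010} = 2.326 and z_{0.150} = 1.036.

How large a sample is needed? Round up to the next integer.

n = [z_α·√(p₀q₀) + z_β·√(p₁q₁)]² / (p₁ − p₀)²
  = [2.326·√(0.54·0.46) + 1.036·√(0.49·0.51)]² / (-0.05)²
  = [2.326·0.4984 + 1.036·0.4999]² / 0.0025
  = [1.6772]² / 0.0025
  = 1125.16
Finite-population correction (N = 18136): 1125.16 / (1 + (1125.16 − 1)/18136) = 1059.49.
Round up → n = 1060.

n = 1060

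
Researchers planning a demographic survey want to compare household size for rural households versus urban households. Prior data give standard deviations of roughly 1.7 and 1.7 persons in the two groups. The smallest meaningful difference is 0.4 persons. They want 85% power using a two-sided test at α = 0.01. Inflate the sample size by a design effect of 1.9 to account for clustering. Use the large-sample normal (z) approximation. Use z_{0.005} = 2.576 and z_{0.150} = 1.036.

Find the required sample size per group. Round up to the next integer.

n = 896 per group

n = (z_{α/2} + z_β)² · (σ₁² + σ₂²) / δ²
  = (2.576 + 1.036)² · (1.7² + 1.7² = 5.78) / 0.4²
  = 13.0465 · 5.78 / 0.16
  = 471.31
Design effect: 1.9 × 471.31 = 895.48.
Round up → n = 896 per group.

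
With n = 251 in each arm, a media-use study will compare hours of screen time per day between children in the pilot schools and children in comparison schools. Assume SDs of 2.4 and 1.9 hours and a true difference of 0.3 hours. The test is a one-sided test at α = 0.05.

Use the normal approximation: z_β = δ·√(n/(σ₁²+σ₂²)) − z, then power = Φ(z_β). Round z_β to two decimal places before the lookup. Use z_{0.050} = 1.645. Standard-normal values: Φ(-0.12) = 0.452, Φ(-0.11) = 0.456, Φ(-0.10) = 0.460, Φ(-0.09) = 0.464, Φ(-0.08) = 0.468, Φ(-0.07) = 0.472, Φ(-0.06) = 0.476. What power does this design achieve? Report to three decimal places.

Power ≈ 0.464

z_β = δ·√(n/(σ₁²+σ₂²)) − z_α
    = 0.3 · √(251/9.37) − 1.645
    = 0.3 · 5.17568 − 1.645
    = 1.5527 − 1.645 = -0.0923 → -0.09
Power = Φ(-0.09) = 0.464.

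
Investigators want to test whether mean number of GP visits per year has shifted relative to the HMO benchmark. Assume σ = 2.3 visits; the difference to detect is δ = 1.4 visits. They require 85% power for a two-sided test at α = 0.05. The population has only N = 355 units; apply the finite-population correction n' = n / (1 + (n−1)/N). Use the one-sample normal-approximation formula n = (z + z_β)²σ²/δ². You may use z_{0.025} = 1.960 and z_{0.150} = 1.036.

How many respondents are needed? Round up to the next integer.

n = 23

n = (z_{α/2} + z_β)² · σ² / δ²
  = (1.960 + 1.036)² · 2.3² / 1.4²
  = 8.9760 · 5.29 / 1.96
  = 24.23
Finite-population correction (N = 355): 24.23 / (1 + (24.23 − 1)/355) = 22.74.
Round up → n = 23.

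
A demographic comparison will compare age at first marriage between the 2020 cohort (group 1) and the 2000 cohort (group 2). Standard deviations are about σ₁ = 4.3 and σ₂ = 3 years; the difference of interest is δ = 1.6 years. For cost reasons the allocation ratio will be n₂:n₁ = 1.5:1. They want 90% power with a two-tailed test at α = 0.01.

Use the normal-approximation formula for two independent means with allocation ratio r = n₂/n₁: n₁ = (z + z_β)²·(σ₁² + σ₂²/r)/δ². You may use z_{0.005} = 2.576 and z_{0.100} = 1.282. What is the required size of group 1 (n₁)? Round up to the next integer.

n₁ = (z_{α/2} + z_β)² · (σ₁² + σ₂²/r) / δ²
   = (2.576 + 1.282)² · (4.3² + 3²/1.5) / 1.6²
   = 14.8842 · (18.49 + 6) / 2.56
   = 14.8842 · 24.49 / 2.56
   = 142.39
Round up → n₁ = 143; n₂ = r·n₁ = 1.5 × 143 = 215.

n₁ = 143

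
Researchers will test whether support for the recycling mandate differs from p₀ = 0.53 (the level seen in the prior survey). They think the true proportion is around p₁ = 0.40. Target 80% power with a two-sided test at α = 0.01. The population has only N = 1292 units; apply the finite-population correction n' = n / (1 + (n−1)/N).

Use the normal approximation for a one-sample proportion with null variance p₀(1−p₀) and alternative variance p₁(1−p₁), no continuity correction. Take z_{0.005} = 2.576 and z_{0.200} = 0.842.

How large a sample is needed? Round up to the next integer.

n = 151

n = [z_{α/2}·√(p₀q₀) + z_β·√(p₁q₁)]² / (p₁ − p₀)²
  = [2.576·√(0.53·0.47) + 0.842·√(0.40·0.60)]² / (-0.13)²
  = [2.576·0.4991 + 0.842·0.4899]² / 0.0169
  = [1.6982]² / 0.0169
  = 170.64
Finite-population correction (N = 1292): 170.64 / (1 + (170.64 − 1)/1292) = 150.83.
Round up → n = 151.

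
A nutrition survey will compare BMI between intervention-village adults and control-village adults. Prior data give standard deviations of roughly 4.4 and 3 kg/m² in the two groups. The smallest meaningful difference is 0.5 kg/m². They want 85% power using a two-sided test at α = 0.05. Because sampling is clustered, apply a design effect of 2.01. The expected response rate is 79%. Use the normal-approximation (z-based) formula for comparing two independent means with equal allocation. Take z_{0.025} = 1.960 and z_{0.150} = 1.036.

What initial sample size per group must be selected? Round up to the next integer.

n = 2591 per group

n = (z_{α/2} + z_β)² · (σ₁² + σ₂²) / δ²
  = (1.960 + 1.036)² · (4.4² + 3² = 28.36) / 0.5²
  = 8.9760 · 28.36 / 0.25
  = 1018.24
Design effect: 2.01 × 1018.24 = 2046.66.
Adjust for 79% response: 2046.66 / 0.79 = 2590.71.
Round up → n = 2591 per group.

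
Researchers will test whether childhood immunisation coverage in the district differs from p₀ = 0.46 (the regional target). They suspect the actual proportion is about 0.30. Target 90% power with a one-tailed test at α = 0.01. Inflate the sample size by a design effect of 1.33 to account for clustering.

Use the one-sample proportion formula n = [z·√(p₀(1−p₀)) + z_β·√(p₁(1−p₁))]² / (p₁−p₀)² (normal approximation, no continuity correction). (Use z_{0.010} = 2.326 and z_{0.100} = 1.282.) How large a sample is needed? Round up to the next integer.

n = 159

n = [z_α·√(p₀q₀) + z_β·√(p₁q₁)]² / (p₁ − p₀)²
  = [2.326·√(0.46·0.54) + 1.282·√(0.30·0.70)]² / (-0.16)²
  = [2.326·0.4984 + 1.282·0.4583]² / 0.0256
  = [1.7468]² / 0.0256
  = 119.19
Design effect: 1.33 × 119.19 = 158.52.
Round up → n = 159.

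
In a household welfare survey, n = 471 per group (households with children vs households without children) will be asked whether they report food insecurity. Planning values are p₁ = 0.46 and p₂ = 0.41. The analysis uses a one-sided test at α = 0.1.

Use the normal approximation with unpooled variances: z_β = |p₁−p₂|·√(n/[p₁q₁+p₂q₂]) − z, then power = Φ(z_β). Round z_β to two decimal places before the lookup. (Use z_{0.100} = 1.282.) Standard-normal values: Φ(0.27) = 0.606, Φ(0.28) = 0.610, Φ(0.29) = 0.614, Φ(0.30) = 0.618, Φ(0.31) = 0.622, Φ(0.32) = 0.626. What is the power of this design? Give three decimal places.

Power ≈ 0.606

z_β = |p₁−p₂|·√(n/[p₁q₁+p₂q₂]) − z_α
    = 0.05 · √(471/0.4903) − 1.282
    = 0.05 · 30.9941 − 1.282
    = 1.5497 − 1.282 = 0.2677 → 0.27
Power = Φ(0.27) = 0.606.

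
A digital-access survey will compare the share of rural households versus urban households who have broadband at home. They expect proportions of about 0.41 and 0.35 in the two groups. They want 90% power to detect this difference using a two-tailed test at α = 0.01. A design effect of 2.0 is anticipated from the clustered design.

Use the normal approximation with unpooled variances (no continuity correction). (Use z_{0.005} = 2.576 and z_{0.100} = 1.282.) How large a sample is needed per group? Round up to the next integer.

n = (z_{α/2} + z_β)² · [p₁(1−p₁) + p₂(1−p₂)] / (p₁ − p₂)²
  = (2.576 + 1.282)² · (0.41·0.59 + 0.35·0.65) / (0.06)²
  = (3.858)² · (0.2419 + 0.2275) / 0.0036
  = 14.8842 · 0.4694 / 0.0036
  = 1940.73
Design effect: 2.0 × 1940.73 = 3881.46.
Round up → n = 3882 per group.

n = 3882 per group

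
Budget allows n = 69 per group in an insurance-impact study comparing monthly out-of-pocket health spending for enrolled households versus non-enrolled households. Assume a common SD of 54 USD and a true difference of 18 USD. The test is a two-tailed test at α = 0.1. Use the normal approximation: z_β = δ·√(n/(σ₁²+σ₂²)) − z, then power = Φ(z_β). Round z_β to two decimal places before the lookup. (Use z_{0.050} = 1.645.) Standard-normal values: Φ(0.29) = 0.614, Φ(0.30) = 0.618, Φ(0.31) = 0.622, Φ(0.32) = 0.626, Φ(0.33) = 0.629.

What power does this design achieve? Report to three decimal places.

Power ≈ 0.622

z_β = δ·√(n/(σ₁²+σ₂²)) − z_{α/2}
    = 18 · √(69/5832) − 1.645
    = 18 · 0.10877 − 1.645
    = 1.9579 − 1.645 = 0.3129 → 0.31
Power = Φ(0.31) = 0.622.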